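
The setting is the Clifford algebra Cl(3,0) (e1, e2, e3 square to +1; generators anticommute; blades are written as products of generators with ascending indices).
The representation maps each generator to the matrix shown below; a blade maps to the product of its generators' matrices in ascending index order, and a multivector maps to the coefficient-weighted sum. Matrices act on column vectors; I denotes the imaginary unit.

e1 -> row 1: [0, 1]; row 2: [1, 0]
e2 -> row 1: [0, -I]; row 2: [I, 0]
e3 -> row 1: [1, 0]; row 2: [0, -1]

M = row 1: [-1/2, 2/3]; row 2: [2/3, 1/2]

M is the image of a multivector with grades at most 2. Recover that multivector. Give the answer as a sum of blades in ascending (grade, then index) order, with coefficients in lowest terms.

Method: 1, rho(e1), rho(e2), rho(e3) form a trace-orthogonal basis of the 2x2 complex matrices (tr(X Y) = 2 if X = Y, else 0), so M = m0*1 + m1*rho(e1) + m2*rho(e2) + m3*rho(e3) with m0 = tr(M)/2 = 0, m1 = tr(M rho(e1))/2 = 2/3, m2 = tr(M rho(e2))/2 = 0, m3 = tr(M rho(e3))/2 = -1/2.
Multiplying table entries, the bivector images are rho(e1 e2) = I*rho(e3), rho(e1 e3) = -I*rho(e2), rho(e2 e3) = I*rho(e1); with real blade coefficients the real parts of m0..m3 are the coefficients of 1, e1, e2, e3 and the imaginary parts give the bivectors (e2 e3: Im m1, e1 e3: -Im m2, e1 e2: Im m3).
Answer: 2/3*e1 - 1/2*e3


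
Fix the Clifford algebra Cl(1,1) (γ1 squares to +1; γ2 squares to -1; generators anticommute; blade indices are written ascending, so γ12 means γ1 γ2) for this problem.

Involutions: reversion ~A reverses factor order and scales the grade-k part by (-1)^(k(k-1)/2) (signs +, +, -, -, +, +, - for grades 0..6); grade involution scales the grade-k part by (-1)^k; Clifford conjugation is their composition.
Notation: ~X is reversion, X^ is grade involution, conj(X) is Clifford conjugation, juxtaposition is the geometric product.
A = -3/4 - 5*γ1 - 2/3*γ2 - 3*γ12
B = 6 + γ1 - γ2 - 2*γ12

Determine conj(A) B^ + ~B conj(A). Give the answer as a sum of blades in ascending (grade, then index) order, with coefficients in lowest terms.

first term: -97/6 + 317/12*γ1 - 15/4*γ2 + 151/6*γ12
second term: 43/6 + 299/12*γ1 - 9/4*γ2 + 133/6*γ12
Answer: -9 + 154/3*γ1 - 6*γ2 + 142/3*γ12


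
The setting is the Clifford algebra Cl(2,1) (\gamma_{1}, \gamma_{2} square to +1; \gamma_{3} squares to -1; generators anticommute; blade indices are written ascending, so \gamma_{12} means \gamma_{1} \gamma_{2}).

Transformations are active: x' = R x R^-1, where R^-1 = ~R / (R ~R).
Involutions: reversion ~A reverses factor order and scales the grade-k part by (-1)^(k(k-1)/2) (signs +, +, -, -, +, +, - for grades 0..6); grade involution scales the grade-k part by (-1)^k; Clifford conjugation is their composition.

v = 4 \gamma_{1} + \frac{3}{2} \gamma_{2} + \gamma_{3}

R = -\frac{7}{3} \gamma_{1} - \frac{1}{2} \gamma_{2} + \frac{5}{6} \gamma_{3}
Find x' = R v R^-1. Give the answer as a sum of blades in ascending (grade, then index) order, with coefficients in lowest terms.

~R = -\frac{7}{3} \gamma_{1} - \frac{1}{2} \gamma_{2} + \frac{5}{6} \gamma_{3}, and R ~R = 5, so R^-1 = ~R / (5).
R v = -\frac{131}{12} - \frac{3}{2} \gamma_{12} - \frac{17}{3} \gamma_{13} - \frac{7}{4} \gamma_{23}
Answer: \frac{557}{90} \gamma_{1} + \frac{41}{60} \gamma_{2} - \frac{167}{36} \gamma_{3}


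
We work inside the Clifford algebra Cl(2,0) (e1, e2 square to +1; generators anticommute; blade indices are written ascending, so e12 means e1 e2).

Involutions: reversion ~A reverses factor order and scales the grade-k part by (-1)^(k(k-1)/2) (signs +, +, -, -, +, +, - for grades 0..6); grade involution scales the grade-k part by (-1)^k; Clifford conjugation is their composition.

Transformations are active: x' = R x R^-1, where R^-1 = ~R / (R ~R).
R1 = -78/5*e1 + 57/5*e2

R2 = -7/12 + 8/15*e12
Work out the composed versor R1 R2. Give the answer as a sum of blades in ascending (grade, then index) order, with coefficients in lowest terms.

Distribute over the terms of R1 (each basis-blade product reordered to ascending indices, repeated generators contracted through their squares):
(-78/5*e1) R2 = 91/10*e1 - 208/25*e2
(57/5*e2) R2 = -152/25*e1 - 133/20*e2
Summing the partial products and collecting blades:
Answer: 151/50*e1 - 1497/100*e2


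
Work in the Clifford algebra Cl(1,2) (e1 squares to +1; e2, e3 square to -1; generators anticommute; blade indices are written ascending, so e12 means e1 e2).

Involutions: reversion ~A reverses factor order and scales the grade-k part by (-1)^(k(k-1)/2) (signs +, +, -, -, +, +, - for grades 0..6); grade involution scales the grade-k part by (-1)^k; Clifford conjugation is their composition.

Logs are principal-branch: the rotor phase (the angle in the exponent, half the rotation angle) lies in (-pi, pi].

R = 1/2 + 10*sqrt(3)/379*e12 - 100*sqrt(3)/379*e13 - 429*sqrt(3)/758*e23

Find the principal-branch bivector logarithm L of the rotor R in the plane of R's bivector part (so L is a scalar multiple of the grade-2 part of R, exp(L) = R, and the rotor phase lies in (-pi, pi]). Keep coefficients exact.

The scalar part of R is 1/2, which fixes the principal-branch rotor phase; the unit plane is then the bivector part divided by the sine of that phase, and L is that plane scaled by the phase.
Concretely: cos(phase) = 1/2 gives phase = ±pi/3, and since phase/sin(phase) is even the sign is immaterial: L = (phase/sin(phase)) * <R>_2 = (2*sqrt(3)*pi/9) * <R>_2.
Answer: 20*pi/1137*e12 - 200*pi/1137*e13 - 143*pi/379*e23


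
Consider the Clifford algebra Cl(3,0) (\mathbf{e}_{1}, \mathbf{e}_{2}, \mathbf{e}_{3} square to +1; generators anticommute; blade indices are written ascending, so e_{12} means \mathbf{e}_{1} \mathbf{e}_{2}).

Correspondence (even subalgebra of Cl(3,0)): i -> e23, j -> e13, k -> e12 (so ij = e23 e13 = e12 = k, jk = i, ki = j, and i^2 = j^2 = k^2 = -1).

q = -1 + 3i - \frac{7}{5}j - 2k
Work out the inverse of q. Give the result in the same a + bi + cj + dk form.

In blades: q = -1 - 2 e_{12} - \frac{7}{5} e_{13} + 3 e_{23}.
With qbar = -1 + 2 e_{12} + \frac{7}{5} e_{13} - 3 e_{23} (scalar fixed, mapped units negated), q qbar = \frac{399}{25} (the sum of squared coefficients), so q^-1 = qbar / (\frac{399}{25}) = -\frac{25}{399} + \frac{50}{399} e_{12} + \frac{5}{57} e_{13} - \frac{25}{133} e_{23}; translating back:
Answer: -\frac{25}{399} - \frac{25}{133}i + \frac{5}{57}j + \frac{50}{399}k


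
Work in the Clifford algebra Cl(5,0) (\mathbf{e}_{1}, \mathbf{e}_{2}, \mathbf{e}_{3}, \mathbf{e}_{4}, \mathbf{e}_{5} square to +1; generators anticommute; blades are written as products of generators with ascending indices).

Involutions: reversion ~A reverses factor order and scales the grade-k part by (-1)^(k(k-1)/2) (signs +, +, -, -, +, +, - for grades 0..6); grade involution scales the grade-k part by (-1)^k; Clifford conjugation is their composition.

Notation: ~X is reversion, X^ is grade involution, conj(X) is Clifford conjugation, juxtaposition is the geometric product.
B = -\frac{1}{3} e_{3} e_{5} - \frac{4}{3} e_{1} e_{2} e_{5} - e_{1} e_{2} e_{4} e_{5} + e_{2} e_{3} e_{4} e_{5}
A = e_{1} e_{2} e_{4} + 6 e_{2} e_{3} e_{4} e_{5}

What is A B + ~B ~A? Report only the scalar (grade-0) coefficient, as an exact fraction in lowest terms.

first term: 6 + e_{5} - 6 e_{1} e_{3} - 2 e_{2} e_{4} + \frac{4}{3} e_{4} e_{5} + 8 e_{1} e_{3} e_{4} + e_{1} e_{3} e_{5} + \frac{1}{3} e_{1} e_{2} e_{3} e_{4} e_{5}
second term: 6 + e_{5} + 6 e_{1} e_{3} + 2 e_{2} e_{4} - \frac{4}{3} e_{4} e_{5} - 8 e_{1} e_{3} e_{4} - e_{1} e_{3} e_{5} + \frac{1}{3} e_{1} e_{2} e_{3} e_{4} e_{5}
Answer: 12


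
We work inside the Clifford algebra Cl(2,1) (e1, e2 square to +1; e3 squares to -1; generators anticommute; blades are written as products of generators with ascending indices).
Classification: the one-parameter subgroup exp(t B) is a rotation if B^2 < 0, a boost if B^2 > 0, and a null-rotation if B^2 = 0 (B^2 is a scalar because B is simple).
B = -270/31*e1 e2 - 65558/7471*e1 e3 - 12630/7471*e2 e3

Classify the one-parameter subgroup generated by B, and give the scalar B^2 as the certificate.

B^2 term by term: the squares give (-270/31)^2*(e1 e2)^2 + (-65558/7471)^2*(e1 e3)^2 + (-12630/7471)^2*(e2 e3)^2 = 72900/961*(-1) + 4297851364/55815841*(+1) + 159516900/55815841*(+1) = 4 (each basis 2-blade squares to minus the product of its generators' squares); cross terms between blades sharing an index anticommute and cancel. So B^2 = 4.
Answer: boost, certificate B^2 = 4. Check the certificate: B^2 = 4, and that sign is decisive whatever form B takes.


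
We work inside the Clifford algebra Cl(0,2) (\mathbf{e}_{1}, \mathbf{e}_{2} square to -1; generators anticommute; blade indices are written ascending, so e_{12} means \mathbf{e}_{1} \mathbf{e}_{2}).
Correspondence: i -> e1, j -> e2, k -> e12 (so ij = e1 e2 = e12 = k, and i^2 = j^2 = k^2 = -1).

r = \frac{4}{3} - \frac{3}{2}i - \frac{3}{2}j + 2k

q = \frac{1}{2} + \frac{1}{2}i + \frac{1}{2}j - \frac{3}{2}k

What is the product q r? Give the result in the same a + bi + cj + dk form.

In blades: q = \frac{1}{2} + \frac{1}{2} e_{1} + \frac{1}{2} e_{2} - \frac{3}{2} e_{12}, r = \frac{4}{3} - \frac{3}{2} e_{1} - \frac{3}{2} e_{2} + 2 e_{12}.
Distribute q over r term by term (generator squares from the signature, products reordered to ascending indices): (\frac{1}{2})*r = \frac{2}{3} - \frac{3}{4} e_{1} - \frac{3}{4} e_{2} + e_{12}; (\frac{1}{2} e_{1})*r = \frac{3}{4} + \frac{2}{3} e_{1} - e_{2} - \frac{3}{4} e_{12}; (\frac{1}{2} e_{2})*r = \frac{3}{4} + e_{1} + \frac{2}{3} e_{2} + \frac{3}{4} e_{12}; (-\frac{3}{2} e_{12})*r = 3 - \frac{9}{4} e_{1} + \frac{9}{4} e_{2} - 2 e_{12}.
Sum: \frac{31}{6} - \frac{4}{3} e_{1} + \frac{7}{6} e_{2} - e_{12}; translating back through the correspondence:
Answer: \frac{31}{6} - \frac{4}{3}i + \frac{7}{6}j - k


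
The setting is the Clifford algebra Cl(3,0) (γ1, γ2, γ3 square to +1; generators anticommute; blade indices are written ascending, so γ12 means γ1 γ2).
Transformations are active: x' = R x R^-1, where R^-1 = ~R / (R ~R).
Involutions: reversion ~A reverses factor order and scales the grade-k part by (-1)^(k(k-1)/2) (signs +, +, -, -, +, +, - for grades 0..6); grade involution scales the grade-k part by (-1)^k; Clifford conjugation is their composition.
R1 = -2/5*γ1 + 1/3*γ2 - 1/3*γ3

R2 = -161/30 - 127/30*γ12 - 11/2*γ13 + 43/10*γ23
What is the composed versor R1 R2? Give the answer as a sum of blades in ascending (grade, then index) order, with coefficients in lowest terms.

Distribute over the terms of R1 (each basis-blade product reordered to ascending indices, repeated generators contracted through their squares):
(-2/5*γ1) R2 = 161/75*γ1 + 127/75*γ2 + 11/5*γ3 - 43/25*γ123
(1/3*γ2) R2 = 127/90*γ1 - 161/90*γ2 + 43/30*γ3 + 11/6*γ123
(-1/3*γ3) R2 = -11/6*γ1 + 43/30*γ2 + 161/90*γ3 + 127/90*γ123
Summing the partial products and collecting blades:
Answer: 388/225*γ1 + 301/225*γ2 + 244/45*γ3 + 343/225*γ123


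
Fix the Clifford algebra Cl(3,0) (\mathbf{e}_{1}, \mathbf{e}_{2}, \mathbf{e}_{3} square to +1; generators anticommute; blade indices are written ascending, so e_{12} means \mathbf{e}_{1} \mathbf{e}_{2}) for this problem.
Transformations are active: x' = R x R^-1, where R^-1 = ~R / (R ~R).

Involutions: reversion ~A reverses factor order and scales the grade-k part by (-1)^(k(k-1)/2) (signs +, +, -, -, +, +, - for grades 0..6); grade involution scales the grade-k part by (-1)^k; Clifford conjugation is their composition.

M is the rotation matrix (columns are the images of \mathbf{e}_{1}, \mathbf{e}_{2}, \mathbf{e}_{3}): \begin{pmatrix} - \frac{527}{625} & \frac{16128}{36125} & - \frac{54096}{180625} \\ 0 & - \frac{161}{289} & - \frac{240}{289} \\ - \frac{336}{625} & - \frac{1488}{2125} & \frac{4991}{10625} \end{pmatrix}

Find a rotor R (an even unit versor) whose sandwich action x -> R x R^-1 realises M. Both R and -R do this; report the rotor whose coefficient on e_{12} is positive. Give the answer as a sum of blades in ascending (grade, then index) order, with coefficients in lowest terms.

Method: write R = a + b12*e_{12} + b13*e_{13} + b23*e_{23} with a^2 + b12^2 + b13^2 + b23^2 = 1 (so R^-1 = ~R). Expanding the columns R e_j ~R gives tr M = 4a^2 - 1 and, from the antisymmetric part, M21 - M12 = -4a*b12, M13 - M31 = 4a*b13, M32 - M23 = -4a*b23.
Here tr M = -\frac{168081}{180625}, so a^2 = (1 + tr M)/4 = \frac{3136}{180625} and a = ±\frac{56}{425}. Taking a = \frac{56}{425}: M21 - M12 = -\frac{16128}{36125}, M13 - M31 = \frac{43008}{180625}, M32 - M23 = \frac{4704}{36125}, giving b12 = \frac{72}{85}, b13 = \frac{192}{425}, b23 = -\frac{21}{85}, i.e. R = \frac{56}{425} + \frac{72}{85} e_{12} + \frac{192}{425} e_{13} - \frac{21}{85} e_{23}.
Its e_{12} coefficient is already positive.
Answer: \frac{56}{425} + \frac{72}{85} e_{12} + \frac{192}{425} e_{13} - \frac{21}{85} e_{23}. Uniqueness: Spin(3) -> SO(3) maps R and -R to the same rotation of trace -\frac{168081}{180625}; fixing the sign of the e_{12} coefficient removes the ambiguity.


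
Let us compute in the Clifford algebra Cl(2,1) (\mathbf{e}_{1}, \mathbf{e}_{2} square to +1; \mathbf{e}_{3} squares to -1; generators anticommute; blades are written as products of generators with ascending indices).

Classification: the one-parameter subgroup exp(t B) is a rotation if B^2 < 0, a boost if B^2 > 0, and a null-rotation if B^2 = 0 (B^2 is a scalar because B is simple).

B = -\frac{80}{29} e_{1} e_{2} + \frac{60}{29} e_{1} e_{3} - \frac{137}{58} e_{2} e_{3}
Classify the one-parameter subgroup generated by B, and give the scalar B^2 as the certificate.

B^2 term by term: the squares give (-\frac{80}{29})^2*(e_{1} e_{2})^2 + (\frac{60}{29})^2*(e_{1} e_{3})^2 + (-\frac{137}{58})^2*(e_{2} e_{3})^2 = \frac{6400}{841}*(-1) + \frac{3600}{841}*(+1) + \frac{18769}{3364}*(+1) = \frac{9}{4} (each basis 2-blade squares to minus the product of its generators' squares); cross terms between blades sharing an index anticommute and cancel. So B^2 = \frac{9}{4}.
Answer: boost, certificate B^2 = \frac{9}{4}. B^2 = \frac{9}{4} is basis-independent, so its sign is the whole story.


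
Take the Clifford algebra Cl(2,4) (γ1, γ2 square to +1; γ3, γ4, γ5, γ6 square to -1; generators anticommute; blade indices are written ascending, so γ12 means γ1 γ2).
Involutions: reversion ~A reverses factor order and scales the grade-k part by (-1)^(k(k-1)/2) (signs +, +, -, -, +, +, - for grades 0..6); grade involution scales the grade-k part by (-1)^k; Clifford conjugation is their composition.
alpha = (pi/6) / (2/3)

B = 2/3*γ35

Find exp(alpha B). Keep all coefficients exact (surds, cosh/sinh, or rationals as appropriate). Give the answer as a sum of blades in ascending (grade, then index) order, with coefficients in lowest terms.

B^2 = (2/3)^2*(γ35)^2 = 4/9*(-1) = -4/9 (a basis 2-blade squares to minus the product of its generators' squares).
B^2 = -4/9 — circular case — the even/odd split gives cos and sin: l = 2/3, alpha*l = pi/6, so exp(alpha B) = cos(pi/6) + (sin(pi/6)/(2/3))*B = sqrt(3)/2 + (3/4)*B.
Answer: sqrt(3)/2 + 1/2*γ35


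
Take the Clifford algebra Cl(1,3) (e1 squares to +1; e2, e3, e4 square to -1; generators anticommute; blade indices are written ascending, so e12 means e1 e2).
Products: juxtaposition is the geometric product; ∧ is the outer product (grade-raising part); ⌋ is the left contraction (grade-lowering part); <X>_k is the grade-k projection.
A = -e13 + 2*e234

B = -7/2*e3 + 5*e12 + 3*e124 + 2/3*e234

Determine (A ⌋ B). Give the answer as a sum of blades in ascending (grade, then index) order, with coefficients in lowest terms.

step 1: 4/3
Answer: 4/3


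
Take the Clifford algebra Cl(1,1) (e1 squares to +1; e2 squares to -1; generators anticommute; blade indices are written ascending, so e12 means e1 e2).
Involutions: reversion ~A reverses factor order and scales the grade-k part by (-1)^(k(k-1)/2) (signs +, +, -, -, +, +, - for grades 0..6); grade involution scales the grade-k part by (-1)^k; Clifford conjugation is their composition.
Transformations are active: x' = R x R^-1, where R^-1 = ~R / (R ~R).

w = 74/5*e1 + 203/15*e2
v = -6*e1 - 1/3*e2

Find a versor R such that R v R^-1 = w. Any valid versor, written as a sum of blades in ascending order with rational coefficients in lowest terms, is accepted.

Key observation: q(v) = q(w) = 323/9 (sandwiches preserve the norm), so R = v + w = 44/5*e1 + 66/5*e2 works whenever it is invertible — the component of v along it is kept and (v - w)/2 reverses, sending v to w.
Answer: 44/5*e1 + 66/5*e2


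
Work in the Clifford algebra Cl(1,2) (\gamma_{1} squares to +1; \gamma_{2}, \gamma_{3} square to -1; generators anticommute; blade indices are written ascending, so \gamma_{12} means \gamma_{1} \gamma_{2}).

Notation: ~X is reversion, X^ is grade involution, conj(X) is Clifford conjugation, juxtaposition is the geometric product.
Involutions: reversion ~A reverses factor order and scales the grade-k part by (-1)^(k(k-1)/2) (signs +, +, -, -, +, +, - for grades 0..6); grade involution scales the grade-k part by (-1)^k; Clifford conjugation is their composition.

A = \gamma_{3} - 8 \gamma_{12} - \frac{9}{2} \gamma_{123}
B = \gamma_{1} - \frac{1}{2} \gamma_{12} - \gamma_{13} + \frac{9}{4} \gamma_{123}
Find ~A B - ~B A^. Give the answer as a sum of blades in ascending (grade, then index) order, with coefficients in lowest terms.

first term: -\frac{113}{8} - \gamma_{1} - \frac{7}{2} \gamma_{2} + \frac{63}{4} \gamma_{3} - \frac{9}{4} \gamma_{12} - \gamma_{13} + \frac{25}{2} \gamma_{23} - \frac{1}{2} \gamma_{123}
second term: \frac{49}{8} + \gamma_{1} - \frac{25}{2} \gamma_{2} + \frac{81}{4} \gamma_{3} - \frac{9}{4} \gamma_{12} - \gamma_{13} - \frac{7}{2} \gamma_{23} - \frac{1}{2} \gamma_{123}
Answer: -\frac{81}{4} - 2 \gamma_{1} + 9 \gamma_{2} - \frac{9}{2} \gamma_{3} + 16 \gamma_{23}


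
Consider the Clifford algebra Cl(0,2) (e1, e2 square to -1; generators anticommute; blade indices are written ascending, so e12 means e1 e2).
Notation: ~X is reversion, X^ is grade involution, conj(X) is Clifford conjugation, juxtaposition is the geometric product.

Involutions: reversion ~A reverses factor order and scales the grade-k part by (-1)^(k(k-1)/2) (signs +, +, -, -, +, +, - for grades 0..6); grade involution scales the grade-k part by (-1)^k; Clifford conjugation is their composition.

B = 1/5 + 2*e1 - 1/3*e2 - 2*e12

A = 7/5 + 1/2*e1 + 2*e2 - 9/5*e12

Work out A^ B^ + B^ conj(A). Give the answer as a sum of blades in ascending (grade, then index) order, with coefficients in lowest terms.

first term: -274/75 + 17/10*e1 + 8/3*e2 - 1099/150*e12
second term: 266/75 - 63/10*e1 + 14/3*e2 + 259/150*e12
Answer: -8/75 - 23/5*e1 + 22/3*e2 - 28/5*e12


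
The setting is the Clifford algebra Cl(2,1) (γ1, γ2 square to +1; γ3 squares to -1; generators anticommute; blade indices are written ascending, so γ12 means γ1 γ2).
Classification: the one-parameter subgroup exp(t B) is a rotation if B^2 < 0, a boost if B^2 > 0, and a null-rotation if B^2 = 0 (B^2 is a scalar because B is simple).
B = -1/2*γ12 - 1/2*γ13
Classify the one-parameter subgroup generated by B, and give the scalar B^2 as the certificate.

B^2 term by term: the squares give (-1/2)^2*(γ12)^2 + (-1/2)^2*(γ13)^2 = 1/4*(-1) + 1/4*(+1) = 0 (each basis 2-blade squares to minus the product of its generators' squares); cross terms between blades sharing an index anticommute and cancel. So B^2 = 0.
Answer: null-rotation, certificate B^2 = 0. Note: conjugating B changes its blade decomposition but never the scalar B^2 = 0, whose sign settles the classification.


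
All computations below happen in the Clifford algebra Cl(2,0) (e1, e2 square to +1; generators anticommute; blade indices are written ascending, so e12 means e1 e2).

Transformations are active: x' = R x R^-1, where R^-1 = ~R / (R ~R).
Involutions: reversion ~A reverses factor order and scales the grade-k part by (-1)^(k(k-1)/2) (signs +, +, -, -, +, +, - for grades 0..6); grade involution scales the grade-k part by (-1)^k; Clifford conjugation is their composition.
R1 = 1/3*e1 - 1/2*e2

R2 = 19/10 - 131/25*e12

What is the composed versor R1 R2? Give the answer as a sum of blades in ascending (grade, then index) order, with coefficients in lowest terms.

Distribute over the terms of R1 (each basis-blade product reordered to ascending indices, repeated generators contracted through their squares):
(1/3*e1) R2 = 19/30*e1 - 131/75*e2
(-1/2*e2) R2 = -131/50*e1 - 19/20*e2
Summing the partial products and collecting blades:
Answer: -149/75*e1 - 809/300*e2


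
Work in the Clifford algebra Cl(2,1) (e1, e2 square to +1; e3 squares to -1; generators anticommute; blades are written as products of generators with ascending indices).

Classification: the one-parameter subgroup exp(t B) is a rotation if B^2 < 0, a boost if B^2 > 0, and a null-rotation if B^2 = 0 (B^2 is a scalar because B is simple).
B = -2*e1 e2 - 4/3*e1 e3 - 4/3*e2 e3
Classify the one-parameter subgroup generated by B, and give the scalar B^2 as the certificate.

B^2 term by term: the squares give (-2)^2*(e1 e2)^2 + (-4/3)^2*(e1 e3)^2 + (-4/3)^2*(e2 e3)^2 = 4*(-1) + 16/9*(+1) + 16/9*(+1) = -4/9 (each basis 2-blade squares to minus the product of its generators' squares); cross terms between blades sharing an index anticommute and cancel. So B^2 = -4/9.
Answer: rotation, certificate B^2 = -4/9. The invariant at work: B^2 = -4/9 is unchanged by conjugation, hence its sign classifies the subgroup whatever basis B is written in.


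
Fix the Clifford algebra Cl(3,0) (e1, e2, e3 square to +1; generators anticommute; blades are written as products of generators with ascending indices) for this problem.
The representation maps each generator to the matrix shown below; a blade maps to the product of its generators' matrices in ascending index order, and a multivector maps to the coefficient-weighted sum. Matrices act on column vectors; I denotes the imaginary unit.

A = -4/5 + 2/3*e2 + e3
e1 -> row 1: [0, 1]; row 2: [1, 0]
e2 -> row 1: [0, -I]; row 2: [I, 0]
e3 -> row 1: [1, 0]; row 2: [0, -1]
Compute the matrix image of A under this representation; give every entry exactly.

M = (-4/5)*1 + (2/3)*rho(e2) + (1)*rho(e3), summed entrywise (1 is the identity matrix):
Answer: row 1: [1/5, -2*I/3]; row 2: [2*I/3, -9/5]


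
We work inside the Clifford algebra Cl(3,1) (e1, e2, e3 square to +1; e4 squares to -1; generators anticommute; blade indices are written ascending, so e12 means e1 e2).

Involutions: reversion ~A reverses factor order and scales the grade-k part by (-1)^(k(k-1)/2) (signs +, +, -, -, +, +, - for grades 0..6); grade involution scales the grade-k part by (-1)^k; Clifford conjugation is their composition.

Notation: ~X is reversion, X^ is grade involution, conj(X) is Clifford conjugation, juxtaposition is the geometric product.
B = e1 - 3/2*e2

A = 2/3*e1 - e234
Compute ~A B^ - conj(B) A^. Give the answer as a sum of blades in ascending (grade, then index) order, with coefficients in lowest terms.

first term: -2/3 + e12 + 3/2*e34 + e1234
second term: 2/3 + e12 + 3/2*e34 - e1234
Answer: -4/3 + 2*e1234


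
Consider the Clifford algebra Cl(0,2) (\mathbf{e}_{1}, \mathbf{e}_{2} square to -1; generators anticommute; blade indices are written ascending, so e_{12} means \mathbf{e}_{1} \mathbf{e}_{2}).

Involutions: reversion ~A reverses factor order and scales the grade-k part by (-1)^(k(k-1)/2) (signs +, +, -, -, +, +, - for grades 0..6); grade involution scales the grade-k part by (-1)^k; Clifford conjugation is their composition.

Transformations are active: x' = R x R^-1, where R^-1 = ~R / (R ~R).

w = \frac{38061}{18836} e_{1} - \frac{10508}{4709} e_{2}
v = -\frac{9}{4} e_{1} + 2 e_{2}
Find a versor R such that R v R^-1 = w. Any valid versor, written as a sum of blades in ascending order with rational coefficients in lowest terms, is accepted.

Why this works: both vectors square to -\frac{145}{16}, so q(v) = q(w) and R = v + w = -\frac{1080}{4709} e_{1} - \frac{1090}{4709} e_{2} carries v to w — its own direction survives, the complement (v - w)/2 flips.
Answer: -\frac{1080}{4709} e_{1} - \frac{1090}{4709} e_{2}


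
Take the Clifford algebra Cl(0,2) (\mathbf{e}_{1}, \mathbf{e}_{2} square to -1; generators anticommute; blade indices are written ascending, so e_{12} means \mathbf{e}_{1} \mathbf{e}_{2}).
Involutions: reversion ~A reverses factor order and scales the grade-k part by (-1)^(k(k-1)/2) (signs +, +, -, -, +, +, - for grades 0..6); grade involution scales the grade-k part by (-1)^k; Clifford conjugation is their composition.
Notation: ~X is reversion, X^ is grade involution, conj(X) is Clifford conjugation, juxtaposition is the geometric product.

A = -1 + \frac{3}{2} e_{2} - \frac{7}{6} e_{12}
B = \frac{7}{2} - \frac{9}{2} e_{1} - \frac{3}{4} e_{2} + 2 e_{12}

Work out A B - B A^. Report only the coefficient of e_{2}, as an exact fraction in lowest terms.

first term: -\frac{1}{24} + \frac{53}{8} e_{1} + \frac{45}{4} e_{2} + \frac{2}{3} e_{12}
second term: -\frac{55}{24} + \frac{67}{8} e_{1} - \frac{39}{4} e_{2} + \frac{2}{3} e_{12}
Answer: 21


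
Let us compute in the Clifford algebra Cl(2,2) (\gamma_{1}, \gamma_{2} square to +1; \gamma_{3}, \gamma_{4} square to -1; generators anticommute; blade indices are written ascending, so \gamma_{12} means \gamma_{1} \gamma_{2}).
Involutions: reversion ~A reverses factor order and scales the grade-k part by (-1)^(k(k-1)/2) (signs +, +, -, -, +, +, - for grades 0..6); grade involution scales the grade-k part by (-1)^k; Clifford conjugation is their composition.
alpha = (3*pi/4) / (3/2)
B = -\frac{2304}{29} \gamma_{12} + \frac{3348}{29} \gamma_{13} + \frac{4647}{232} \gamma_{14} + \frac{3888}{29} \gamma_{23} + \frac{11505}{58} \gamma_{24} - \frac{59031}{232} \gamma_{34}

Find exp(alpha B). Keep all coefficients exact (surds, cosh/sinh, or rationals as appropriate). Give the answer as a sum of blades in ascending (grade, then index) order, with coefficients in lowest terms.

B^2 term by term: the squares give (-\frac{2304}{29})^2*(\gamma_{12})^2 + (\frac{3348}{29})^2*(\gamma_{13})^2 + (\frac{4647}{232})^2*(\gamma_{14})^2 + (\frac{3888}{29})^2*(\gamma_{23})^2 + (\frac{11505}{58})^2*(\gamma_{24})^2 + (-\frac{59031}{232})^2*(\gamma_{34})^2 = \frac{5308416}{841}*(-1) + \frac{11209104}{841}*(+1) + \frac{21594609}{53824}*(+1) + \frac{15116544}{841}*(+1) + \frac{132365025}{3364}*(+1) + \frac{3484658961}{53824}*(-1) = -\frac{9}{4} (each basis 2-blade squares to minus the product of its generators' squares); cross terms between blades sharing an index anticommute and cancel; the commuting (index-disjoint) pairs give grade-4 terms 2*c*c'*(blade product), which cancel blade by blade — \gamma_{1234}: \frac{34001856}{841} - \frac{38518740}{841} + \frac{4516884}{841} = 0 — confirming B is simple. So B^2 = -\frac{9}{4}.
B^2 = -\frac{9}{4} — a negative square means the series sums to a rotation: l = \frac{3}{2}, alpha*l = \frac{3 \pi}{4}, so exp(alpha B) = cos(\frac{3 \pi}{4}) + (sin(\frac{3 \pi}{4})/(\frac{3}{2}))*B = - \frac{\sqrt{2}}{2} + (\frac{\sqrt{2}}{3})*B.
Answer: - \frac{\sqrt{2}}{2} - \frac{768 \sqrt{2}}{29} \gamma_{12} + \frac{1116 \sqrt{2}}{29} \gamma_{13} + \frac{1549 \sqrt{2}}{232} \gamma_{14} + \frac{1296 \sqrt{2}}{29} \gamma_{23} + \frac{3835 \sqrt{2}}{58} \gamma_{24} - \frac{19677 \sqrt{2}}{232} \gamma_{34}


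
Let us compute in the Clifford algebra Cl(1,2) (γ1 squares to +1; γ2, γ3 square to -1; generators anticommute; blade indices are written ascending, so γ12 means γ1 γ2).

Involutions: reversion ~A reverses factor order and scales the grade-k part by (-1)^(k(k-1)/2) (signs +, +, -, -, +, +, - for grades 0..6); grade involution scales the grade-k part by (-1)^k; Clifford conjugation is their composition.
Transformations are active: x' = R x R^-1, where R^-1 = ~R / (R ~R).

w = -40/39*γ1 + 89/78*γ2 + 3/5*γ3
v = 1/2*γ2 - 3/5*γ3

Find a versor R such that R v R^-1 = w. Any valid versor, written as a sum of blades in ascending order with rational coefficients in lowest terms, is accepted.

Take R = v + w = -40/39*γ1 + 64/39*γ2. Because q(v) = q(w) = -61/100, conjugation by R sends v exactly to w.
Answer: -40/39*γ1 + 64/39*γ2


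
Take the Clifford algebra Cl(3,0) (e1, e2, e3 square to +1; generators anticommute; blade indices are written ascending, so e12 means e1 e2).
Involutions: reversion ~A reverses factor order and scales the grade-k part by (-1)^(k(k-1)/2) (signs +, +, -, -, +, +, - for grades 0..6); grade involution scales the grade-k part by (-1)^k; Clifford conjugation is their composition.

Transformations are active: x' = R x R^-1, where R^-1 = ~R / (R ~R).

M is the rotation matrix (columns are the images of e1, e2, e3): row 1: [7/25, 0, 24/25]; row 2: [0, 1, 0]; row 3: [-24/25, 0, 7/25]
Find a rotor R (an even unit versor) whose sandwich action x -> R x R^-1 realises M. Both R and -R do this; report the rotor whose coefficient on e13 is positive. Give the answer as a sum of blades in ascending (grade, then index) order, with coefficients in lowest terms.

Method: write R = a + b12*e12 + b13*e13 + b23*e23 with a^2 + b12^2 + b13^2 + b23^2 = 1 (so R^-1 = ~R). Expanding the columns R e_j ~R gives tr M = 4a^2 - 1 and, from the antisymmetric part, M21 - M12 = -4a*b12, M13 - M31 = 4a*b13, M32 - M23 = -4a*b23.
Here tr M = 39/25, so a^2 = (1 + tr M)/4 = 16/25 and a = ±4/5. Taking a = 4/5: M21 - M12 = 0, M13 - M31 = 48/25, M32 - M23 = 0, giving b12 = 0, b13 = 3/5, b23 = 0, i.e. R = 4/5 + 3/5*e13.
Its e13 coefficient is already positive.
Answer: 4/5 + 3/5*e13. Sheet selection: the two-to-one cover makes ±R indistinguishable at the matrix level (trace 39/25), so uniqueness comes from the required sign on e13.


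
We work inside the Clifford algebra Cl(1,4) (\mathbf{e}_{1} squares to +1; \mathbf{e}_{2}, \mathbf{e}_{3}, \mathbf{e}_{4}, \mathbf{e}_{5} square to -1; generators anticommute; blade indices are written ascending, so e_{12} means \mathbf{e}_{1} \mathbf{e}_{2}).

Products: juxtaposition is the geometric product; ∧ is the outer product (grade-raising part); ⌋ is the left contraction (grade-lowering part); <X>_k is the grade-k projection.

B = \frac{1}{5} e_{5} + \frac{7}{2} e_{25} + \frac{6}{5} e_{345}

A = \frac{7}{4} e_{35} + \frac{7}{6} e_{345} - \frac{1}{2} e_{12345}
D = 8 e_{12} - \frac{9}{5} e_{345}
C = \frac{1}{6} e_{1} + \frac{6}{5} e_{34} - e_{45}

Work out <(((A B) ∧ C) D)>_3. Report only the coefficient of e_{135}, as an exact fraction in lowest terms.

step 1: \frac{7}{5} - \frac{7}{20} e_{3} + \frac{21}{10} e_{4} - \frac{3}{5} e_{12} - \frac{49}{8} e_{23} - \frac{7}{30} e_{34} + \frac{7}{4} e_{134} + \frac{49}{12} e_{234} + \frac{1}{10} e_{1234}
step 2: \frac{7}{30} e_{1} + \frac{7}{120} e_{13} - \frac{7}{20} e_{14} + \frac{42}{25} e_{34} - \frac{7}{5} e_{45} - \frac{49}{48} e_{123} - \frac{7}{180} e_{134} + \frac{7}{20} e_{345} - \frac{2521}{1800} e_{1234} + \frac{3}{5} e_{1245} + \frac{49}{8} e_{2345}
step 3: -\frac{63}{100} - \frac{1099}{120} e_{2} - \frac{1603}{150} e_{3} + \frac{378}{125} e_{5} - \frac{7}{100} e_{15} + \frac{7}{15} e_{23} - \frac{14}{5} e_{24} - \frac{2521}{225} e_{34} + \frac{24}{5} e_{45} + \frac{27}{25} e_{123} - \frac{2521}{1000} e_{125} + \frac{63}{100} e_{135} + \frac{21}{200} e_{145} - \frac{14}{45} e_{234} + \frac{336}{25} e_{1234} - \frac{1043}{80} e_{1245} + \frac{2429}{50} e_{1345} + \frac{14}{5} e_{12345}
step 4: \frac{27}{25} e_{123} - \frac{2521}{1000} e_{125} + \frac{63}{100} e_{135} + \frac{21}{200} e_{145} - \frac{14}{45} e_{234}
Answer: \frac{63}{100}


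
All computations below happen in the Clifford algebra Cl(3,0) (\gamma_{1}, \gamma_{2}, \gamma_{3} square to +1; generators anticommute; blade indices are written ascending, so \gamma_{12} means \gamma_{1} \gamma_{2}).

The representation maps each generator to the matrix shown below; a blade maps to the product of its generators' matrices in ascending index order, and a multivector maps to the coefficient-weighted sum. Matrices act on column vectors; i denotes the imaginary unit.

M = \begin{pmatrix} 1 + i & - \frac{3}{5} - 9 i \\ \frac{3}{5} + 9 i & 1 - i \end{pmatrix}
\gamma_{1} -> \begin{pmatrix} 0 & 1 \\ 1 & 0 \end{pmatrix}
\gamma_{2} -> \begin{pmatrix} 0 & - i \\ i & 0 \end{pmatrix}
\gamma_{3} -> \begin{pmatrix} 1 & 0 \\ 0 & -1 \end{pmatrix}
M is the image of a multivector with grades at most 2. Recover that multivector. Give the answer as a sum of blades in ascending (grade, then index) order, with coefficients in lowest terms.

Method: 1, rho(\gamma_{1}), rho(\gamma_{2}), rho(\gamma_{3}) form a trace-orthogonal basis of the 2x2 complex matrices (tr(X Y) = 2 if X = Y, else 0), so M = m0*1 + m1*rho(\gamma_{1}) + m2*rho(\gamma_{2}) + m3*rho(\gamma_{3}) with m0 = tr(M)/2 = 1, m1 = tr(M rho(\gamma_{1}))/2 = 0, m2 = tr(M rho(\gamma_{2}))/2 = 9 - \frac{3 i}{5}, m3 = tr(M rho(\gamma_{3}))/2 = i.
Multiplying table entries, the bivector images are rho(\gamma_{12}) = i*rho(\gamma_{3}), rho(\gamma_{13}) = -i*rho(\gamma_{2}), rho(\gamma_{23}) = i*rho(\gamma_{1}); with real blade coefficients the real parts of m0..m3 are the coefficients of 1, \gamma_{1}, \gamma_{2}, \gamma_{3} and the imaginary parts give the bivectors (\gamma_{23}: Im m1, \gamma_{13}: -Im m2, \gamma_{12}: Im m3).
Answer: 1 + 9 \gamma_{2} + \gamma_{12} + \frac{3}{5} \gamma_{13}


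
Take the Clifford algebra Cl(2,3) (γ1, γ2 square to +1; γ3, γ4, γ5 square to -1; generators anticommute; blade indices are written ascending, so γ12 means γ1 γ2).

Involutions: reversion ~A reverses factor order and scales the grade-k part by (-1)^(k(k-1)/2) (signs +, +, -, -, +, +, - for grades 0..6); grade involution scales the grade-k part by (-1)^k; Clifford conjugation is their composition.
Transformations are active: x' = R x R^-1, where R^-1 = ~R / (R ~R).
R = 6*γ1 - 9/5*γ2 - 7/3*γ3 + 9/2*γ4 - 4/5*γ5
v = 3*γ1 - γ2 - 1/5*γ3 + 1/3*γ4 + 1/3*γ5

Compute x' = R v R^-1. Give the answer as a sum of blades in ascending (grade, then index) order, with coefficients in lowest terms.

~R = 6*γ1 - 9/5*γ2 - 7/3*γ3 + 9/2*γ4 - 4/5*γ5, and R ~R = 2323/180, so R^-1 = ~R / (2323/180).
R v = 181/10 - 3/5*γ12 + 29/5*γ13 - 23/2*γ14 + 22/5*γ15 - 148/75*γ23 + 39/10*γ24 - 7/5*γ25 + 11/90*γ34 - 211/225*γ35 + 53/30*γ45
Answer: 32127/2323*γ1 - 47029/11615*γ2 - 73697/11615*γ3 + 85643/6969*γ4 - 89807/34845*γ5


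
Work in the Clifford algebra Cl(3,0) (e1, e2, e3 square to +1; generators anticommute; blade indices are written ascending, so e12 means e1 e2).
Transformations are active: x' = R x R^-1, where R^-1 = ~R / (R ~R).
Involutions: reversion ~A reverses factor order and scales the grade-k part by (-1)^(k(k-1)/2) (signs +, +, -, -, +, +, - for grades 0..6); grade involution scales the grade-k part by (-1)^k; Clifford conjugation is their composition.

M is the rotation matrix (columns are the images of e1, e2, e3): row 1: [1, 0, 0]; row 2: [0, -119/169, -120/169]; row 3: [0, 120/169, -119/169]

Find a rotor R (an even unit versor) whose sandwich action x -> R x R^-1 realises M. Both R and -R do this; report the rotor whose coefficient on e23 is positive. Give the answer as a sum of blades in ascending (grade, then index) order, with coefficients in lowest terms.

Method: write R = a + b12*e12 + b13*e13 + b23*e23 with a^2 + b12^2 + b13^2 + b23^2 = 1 (so R^-1 = ~R). Expanding the columns R e_j ~R gives tr M = 4a^2 - 1 and, from the antisymmetric part, M21 - M12 = -4a*b12, M13 - M31 = 4a*b13, M32 - M23 = -4a*b23.
Here tr M = -69/169, so a^2 = (1 + tr M)/4 = 25/169 and a = ±5/13. Taking a = 5/13: M21 - M12 = 0, M13 - M31 = 0, M32 - M23 = 240/169, giving b12 = 0, b13 = 0, b23 = -12/13, i.e. R = 5/13 - 12/13*e23.
Its e23 coefficient is negative, so report the other preimage -R.
Answer: -5/13 + 12/13*e23. Recall the cover is two-to-one: with M of trace -69/169, both preimages act alike, and the stated e23 sign chooses the sheet.


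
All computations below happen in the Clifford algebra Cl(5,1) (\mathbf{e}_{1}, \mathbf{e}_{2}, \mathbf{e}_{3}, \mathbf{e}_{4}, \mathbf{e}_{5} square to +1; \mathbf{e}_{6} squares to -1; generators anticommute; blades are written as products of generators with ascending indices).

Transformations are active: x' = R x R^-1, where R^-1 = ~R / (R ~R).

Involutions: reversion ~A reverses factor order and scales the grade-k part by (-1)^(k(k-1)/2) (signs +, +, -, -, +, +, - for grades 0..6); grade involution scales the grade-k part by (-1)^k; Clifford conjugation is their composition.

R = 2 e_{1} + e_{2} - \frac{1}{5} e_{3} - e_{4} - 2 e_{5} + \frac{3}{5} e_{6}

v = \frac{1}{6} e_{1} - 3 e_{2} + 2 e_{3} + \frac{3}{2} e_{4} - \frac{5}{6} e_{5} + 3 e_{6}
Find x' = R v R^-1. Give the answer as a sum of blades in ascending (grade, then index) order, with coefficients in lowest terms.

~R = 2 e_{1} + e_{2} - \frac{1}{5} e_{3} - e_{4} - 2 e_{5} + \frac{3}{5} e_{6}, and R ~R = \frac{242}{25}, so R^-1 = ~R / (\frac{242}{25}).
R v = -\frac{47}{10} - \frac{37}{6} e_{1} e_{2} + \frac{121}{30} e_{1} e_{3} + \frac{19}{6} e_{1} e_{4} - \frac{4}{3} e_{1} e_{5} + \frac{59}{10} e_{1} e_{6} + \frac{7}{5} e_{2} e_{3} - \frac{3}{2} e_{2} e_{4} - \frac{41}{6} e_{2} e_{5} + \frac{24}{5} e_{2} e_{6} + \frac{17}{10} e_{3} e_{4} + \frac{25}{6} e_{3} e_{5} - \frac{9}{5} e_{3} e_{6} + \frac{23}{6} e_{4} e_{5} - \frac{39}{10} e_{4} e_{6} - \frac{11}{2} e_{5} e_{6}
Answer: -\frac{1531}{726} e_{1} + \frac{491}{242} e_{2} - \frac{437}{242} e_{3} - \frac{64}{121} e_{4} + \frac{2015}{726} e_{5} - \frac{867}{242} e_{6}


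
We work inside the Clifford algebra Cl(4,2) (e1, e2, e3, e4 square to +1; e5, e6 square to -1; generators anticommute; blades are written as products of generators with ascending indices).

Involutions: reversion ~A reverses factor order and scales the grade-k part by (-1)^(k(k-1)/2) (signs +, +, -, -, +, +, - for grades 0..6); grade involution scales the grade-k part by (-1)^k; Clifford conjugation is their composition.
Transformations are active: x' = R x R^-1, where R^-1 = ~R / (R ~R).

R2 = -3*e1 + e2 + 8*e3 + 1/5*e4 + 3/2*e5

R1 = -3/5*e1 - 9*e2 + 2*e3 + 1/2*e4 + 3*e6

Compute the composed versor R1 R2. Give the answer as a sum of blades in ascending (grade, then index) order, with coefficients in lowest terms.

Distribute over the terms of R1 (each basis-blade product reordered to ascending indices, repeated generators contracted through their squares):
(-3/5*e1) R2 = 9/5 - 3/5*e1 e2 - 24/5*e1 e3 - 3/25*e1 e4 - 9/10*e1 e5
(-9*e2) R2 = -9 - 27*e1 e2 - 72*e2 e3 - 9/5*e2 e4 - 27/2*e2 e5
(2*e3) R2 = 16 + 6*e1 e3 - 2*e2 e3 + 2/5*e3 e4 + 3*e3 e5
(1/2*e4) R2 = 1/10 + 3/2*e1 e4 - 1/2*e2 e4 - 4*e3 e4 + 3/4*e4 e5
(3*e6) R2 = 9*e1 e6 - 3*e2 e6 - 24*e3 e6 - 3/5*e4 e6 - 9/2*e5 e6
Summing the partial products and collecting blades:
Answer: 89/10 - 138/5*e1 e2 + 6/5*e1 e3 + 69/50*e1 e4 - 9/10*e1 e5 + 9*e1 e6 - 74*e2 e3 - 23/10*e2 e4 - 27/2*e2 e5 - 3*e2 e6 - 18/5*e3 e4 + 3*e3 e5 - 24*e3 e6 + 3/4*e4 e5 - 3/5*e4 e6 - 9/2*e5 e6


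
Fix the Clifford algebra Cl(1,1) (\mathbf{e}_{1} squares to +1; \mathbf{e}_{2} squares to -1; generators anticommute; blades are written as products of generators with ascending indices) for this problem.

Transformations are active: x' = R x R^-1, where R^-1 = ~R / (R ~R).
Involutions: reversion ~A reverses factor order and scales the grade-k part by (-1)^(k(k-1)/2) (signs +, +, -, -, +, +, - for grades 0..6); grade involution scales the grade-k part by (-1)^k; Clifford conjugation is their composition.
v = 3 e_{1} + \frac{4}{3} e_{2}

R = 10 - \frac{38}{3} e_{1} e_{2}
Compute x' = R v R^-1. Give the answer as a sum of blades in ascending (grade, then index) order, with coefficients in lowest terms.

~R = 10 + \frac{38}{3} e_{1} e_{2}, and R ~R = -\frac{544}{9}, so R^-1 = ~R / (-\frac{544}{9}).
R v = \frac{422}{9} e_{1} + \frac{154}{3} e_{2}
Answer: -\frac{1259}{68} e_{1} - \frac{3737}{204} e_{2}


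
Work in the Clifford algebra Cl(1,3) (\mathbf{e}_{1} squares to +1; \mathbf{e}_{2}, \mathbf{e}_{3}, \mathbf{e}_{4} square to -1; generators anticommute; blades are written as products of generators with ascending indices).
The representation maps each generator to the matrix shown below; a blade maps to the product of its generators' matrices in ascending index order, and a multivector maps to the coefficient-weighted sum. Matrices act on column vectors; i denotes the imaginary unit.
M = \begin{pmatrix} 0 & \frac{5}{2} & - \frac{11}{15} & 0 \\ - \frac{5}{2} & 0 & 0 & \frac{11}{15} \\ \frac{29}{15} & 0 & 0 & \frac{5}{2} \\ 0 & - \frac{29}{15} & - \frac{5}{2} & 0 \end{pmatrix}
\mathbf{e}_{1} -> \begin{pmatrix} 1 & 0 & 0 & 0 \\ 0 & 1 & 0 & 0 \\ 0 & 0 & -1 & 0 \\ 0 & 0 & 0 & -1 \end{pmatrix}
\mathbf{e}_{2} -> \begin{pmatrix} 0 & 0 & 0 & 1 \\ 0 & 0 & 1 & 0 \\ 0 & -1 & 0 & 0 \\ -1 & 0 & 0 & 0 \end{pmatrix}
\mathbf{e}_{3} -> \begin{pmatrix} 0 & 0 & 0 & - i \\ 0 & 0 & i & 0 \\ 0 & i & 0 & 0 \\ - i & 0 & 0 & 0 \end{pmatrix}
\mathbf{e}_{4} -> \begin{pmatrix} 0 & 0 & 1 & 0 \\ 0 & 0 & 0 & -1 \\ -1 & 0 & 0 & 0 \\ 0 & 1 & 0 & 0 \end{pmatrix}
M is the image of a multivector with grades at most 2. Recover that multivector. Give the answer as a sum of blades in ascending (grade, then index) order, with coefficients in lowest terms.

Method: the blade images are trace-orthogonal — tr(rho(e_A) rho(e_B)^-1) = 4 if A = B and 0 otherwise — and rho(e_A)^-1 = (e_A)^2 * rho(e_A) with (e_A)^2 = +1 or -1, so the coefficient of e_A in the preimage is (e_A)^2 * tr(M rho(e_A))/4.
Nonzero projections over blades of grade <= 2: e_{4}: (e_{4})^2 = -1, tr(M rho(e_{4})) = \frac{16}{3}, coefficient -\frac{4}{3}; e_{1} e_{4}: (e_{1} e_{4})^2 = +1, tr(M rho(e_{1} e_{4})) = \frac{12}{5}, coefficient \frac{3}{5}; e_{2} e_{4}: (e_{2} e_{4})^2 = -1, tr(M rho(e_{2} e_{4})) = -10, coefficient \frac{5}{2}. Every other blade of grade <= 2 projects to 0.
Answer: -\frac{4}{3} e_{4} + \frac{3}{5} e_{1} e_{4} + \frac{5}{2} e_{2} e_{4}
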